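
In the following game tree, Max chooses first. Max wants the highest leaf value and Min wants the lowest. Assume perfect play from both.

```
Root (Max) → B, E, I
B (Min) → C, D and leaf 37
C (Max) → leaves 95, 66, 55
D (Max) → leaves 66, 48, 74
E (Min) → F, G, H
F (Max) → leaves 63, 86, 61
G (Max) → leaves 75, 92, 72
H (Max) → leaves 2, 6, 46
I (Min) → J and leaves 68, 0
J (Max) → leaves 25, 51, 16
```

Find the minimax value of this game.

C (Max): max(95, 66, 55) = 95
D (Max): max(66, 48, 74) = 74
B (Min): min(95, 74, 37) = 37
F (Max): max(63, 86, 61) = 86
G (Max): max(75, 92, 72) = 92
H (Max): max(2, 6, 46) = 46
E (Min): min(86, 92, 46) = 46
J (Max): max(25, 51, 16) = 51
I (Min): min(51, 68, 0) = 0
Root (Max): max(37, 46, 0) = 46

46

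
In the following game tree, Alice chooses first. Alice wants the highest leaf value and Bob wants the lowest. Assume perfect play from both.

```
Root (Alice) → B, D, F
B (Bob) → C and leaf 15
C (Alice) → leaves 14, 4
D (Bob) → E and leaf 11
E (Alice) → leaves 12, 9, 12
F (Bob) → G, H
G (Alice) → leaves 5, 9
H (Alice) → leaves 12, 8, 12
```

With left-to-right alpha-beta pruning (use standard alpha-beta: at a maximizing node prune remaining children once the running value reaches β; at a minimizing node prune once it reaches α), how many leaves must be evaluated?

8

C [α=-∞,β=+∞]: v=14
B [α=-∞,β=+∞]: v=14
E [α=14,β=+∞]: v=12
D [α=14,β=+∞]: v=12 after child 1 ≤ α → α-cutoff, skip 1
G [α=14,β=+∞]: v=9
F [α=14,β=+∞]: v=9 after child 1 ≤ α → α-cutoff, skip 1
Root [α=-∞,β=+∞]: v=14
Leaves evaluated: 8 of 12.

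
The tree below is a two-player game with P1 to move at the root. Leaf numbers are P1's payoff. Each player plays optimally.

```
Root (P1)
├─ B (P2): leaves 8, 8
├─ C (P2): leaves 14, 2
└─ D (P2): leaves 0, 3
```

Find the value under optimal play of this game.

8

B (P2): min(8, 8) = 8
C (P2): min(14, 2) = 2
D (P2): min(0, 3) = 0
Root (P1): max(8, 2, 0) = 8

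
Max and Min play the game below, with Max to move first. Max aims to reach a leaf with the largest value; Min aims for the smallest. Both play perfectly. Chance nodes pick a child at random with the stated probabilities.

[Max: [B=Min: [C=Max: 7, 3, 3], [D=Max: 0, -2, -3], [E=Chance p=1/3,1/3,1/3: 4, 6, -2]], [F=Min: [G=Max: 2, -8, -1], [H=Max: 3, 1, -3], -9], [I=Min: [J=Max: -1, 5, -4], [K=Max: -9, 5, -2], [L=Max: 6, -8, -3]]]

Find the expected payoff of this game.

C (Max): max(7, 3, 3) = 7
D (Max): max(0, -2, -3) = 0
E (Chance): 1/3·4 + 1/3·6 + 1/3·-2 = 2.67
B (Min): min(7, 0, 2.67) = 0
G (Max): max(2, -8, -1) = 2
H (Max): max(3, 1, -3) = 3
F (Min): min(2, 3, -9) = -9
J (Max): max(-1, 5, -4) = 5
K (Max): max(-9, 5, -2) = 5
L (Max): max(6, -8, -3) = 6
I (Min): min(5, 5, 6) = 5
Root (Max): max(0, -9, 5) = 5

5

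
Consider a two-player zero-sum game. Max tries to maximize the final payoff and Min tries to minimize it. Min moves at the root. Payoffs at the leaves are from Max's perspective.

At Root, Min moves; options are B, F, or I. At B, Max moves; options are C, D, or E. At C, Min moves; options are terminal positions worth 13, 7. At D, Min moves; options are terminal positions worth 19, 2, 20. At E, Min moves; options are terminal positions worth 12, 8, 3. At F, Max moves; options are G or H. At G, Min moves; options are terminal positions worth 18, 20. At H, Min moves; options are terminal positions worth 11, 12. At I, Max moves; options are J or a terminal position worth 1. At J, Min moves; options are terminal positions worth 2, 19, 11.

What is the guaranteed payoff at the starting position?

C (Min): min(13, 7) = 7
D (Min): min(19, 2, 20) = 2
E (Min): min(12, 8, 3) = 3
B (Max): max(7, 2, 3) = 7
G (Min): min(18, 20) = 18
H (Min): min(11, 12) = 11
F (Max): max(18, 11) = 18
J (Min): min(2, 19, 11) = 2
I (Max): max(2, 1) = 2
Root (Min): min(7, 18, 2) = 2

2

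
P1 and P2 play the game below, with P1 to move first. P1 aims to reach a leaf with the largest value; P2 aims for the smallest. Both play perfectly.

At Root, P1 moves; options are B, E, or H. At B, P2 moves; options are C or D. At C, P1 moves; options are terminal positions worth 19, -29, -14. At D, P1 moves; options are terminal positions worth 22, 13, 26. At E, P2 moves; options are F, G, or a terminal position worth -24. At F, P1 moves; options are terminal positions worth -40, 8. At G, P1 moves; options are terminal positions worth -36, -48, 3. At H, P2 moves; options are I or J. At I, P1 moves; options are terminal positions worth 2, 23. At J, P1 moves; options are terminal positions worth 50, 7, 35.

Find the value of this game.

23

C (P1): max(19, -29, -14) = 19
D (P1): max(22, 13, 26) = 26
B (P2): min(19, 26) = 19
F (P1): max(-40, 8) = 8
G (P1): max(-36, -48, 3) = 3
E (P2): min(8, 3, -24) = -24
I (P1): max(2, 23) = 23
J (P1): max(50, 7, 35) = 50
H (P2): min(23, 50) = 23
Root (P1): max(19, -24, 23) = 23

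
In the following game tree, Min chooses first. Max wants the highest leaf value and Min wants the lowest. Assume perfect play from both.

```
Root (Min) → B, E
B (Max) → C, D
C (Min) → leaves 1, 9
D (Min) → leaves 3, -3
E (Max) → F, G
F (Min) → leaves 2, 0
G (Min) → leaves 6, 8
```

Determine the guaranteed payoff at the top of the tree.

1

C (Min): min(1, 9) = 1
D (Min): min(3, -3) = -3
B (Max): max(1, -3) = 1
F (Min): min(2, 0) = 0
G (Min): min(6, 8) = 6
E (Max): max(0, 6) = 6
Root (Min): min(1, 6) = 1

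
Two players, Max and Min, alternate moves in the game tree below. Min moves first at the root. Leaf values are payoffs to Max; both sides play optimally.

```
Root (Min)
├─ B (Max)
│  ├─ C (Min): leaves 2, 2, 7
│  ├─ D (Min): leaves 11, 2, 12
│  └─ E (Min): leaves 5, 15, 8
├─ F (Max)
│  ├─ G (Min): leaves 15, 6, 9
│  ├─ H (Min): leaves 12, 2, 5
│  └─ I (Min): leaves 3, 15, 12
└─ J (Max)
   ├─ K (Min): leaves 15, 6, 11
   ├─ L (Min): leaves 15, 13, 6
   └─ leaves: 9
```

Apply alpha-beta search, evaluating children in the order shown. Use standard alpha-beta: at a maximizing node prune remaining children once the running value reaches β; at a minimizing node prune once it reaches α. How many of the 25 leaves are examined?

14

C [α=-∞,β=+∞]: v=2
D [α=2,β=+∞]: v=2 after child 2 ≤ α → α-cutoff, skip 1
E [α=2,β=+∞]: v=5
B [α=-∞,β=+∞]: v=5
G [α=-∞,β=5]: v=6
F [α=-∞,β=5]: v=6 after child 1 ≥ β → β-cutoff, skip 2
K [α=-∞,β=5]: v=6
J [α=-∞,β=5]: v=6 after child 1 ≥ β → β-cutoff, skip 2
Root [α=-∞,β=+∞]: v=5
Leaves evaluated: 14 of 25.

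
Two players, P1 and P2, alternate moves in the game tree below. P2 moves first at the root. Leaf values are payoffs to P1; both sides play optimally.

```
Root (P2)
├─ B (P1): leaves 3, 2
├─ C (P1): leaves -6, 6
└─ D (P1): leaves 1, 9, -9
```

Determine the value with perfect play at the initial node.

3

B (P1): max(3, 2) = 3
C (P1): max(-6, 6) = 6
D (P1): max(1, 9, -9) = 9
Root (P2): min(3, 6, 9) = 3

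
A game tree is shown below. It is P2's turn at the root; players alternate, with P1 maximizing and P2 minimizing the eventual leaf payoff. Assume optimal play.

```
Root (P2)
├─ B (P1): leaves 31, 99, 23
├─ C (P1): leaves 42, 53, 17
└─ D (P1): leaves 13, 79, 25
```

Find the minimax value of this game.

53

B (P1): max(31, 99, 23) = 99
C (P1): max(42, 53, 17) = 53
D (P1): max(13, 79, 25) = 79
Root (P2): min(99, 53, 79) = 53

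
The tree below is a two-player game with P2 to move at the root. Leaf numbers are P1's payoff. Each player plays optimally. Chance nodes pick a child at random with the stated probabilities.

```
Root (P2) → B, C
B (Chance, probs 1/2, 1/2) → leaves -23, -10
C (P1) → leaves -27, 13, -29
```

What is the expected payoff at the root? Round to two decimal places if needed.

B (Chance): 1/2·-23 + 1/2·-10 = -16.5
C (P1): max(-27, 13, -29) = 13
Root (P2): min(-16.5, 13) = -16.5

-16.5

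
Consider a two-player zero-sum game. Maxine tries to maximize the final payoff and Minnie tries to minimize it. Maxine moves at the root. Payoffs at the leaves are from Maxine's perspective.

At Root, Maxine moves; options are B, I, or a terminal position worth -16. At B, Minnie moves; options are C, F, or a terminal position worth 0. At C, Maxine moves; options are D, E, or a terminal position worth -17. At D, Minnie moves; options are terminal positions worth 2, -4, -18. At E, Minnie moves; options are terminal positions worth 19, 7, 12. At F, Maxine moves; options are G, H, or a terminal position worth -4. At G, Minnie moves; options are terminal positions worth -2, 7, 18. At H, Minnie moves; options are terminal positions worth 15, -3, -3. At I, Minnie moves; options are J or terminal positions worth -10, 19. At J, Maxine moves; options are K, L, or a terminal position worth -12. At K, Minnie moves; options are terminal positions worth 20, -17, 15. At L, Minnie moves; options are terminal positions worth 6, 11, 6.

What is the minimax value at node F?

G: min(-2, 7, 18) = -2
H: min(15, -3, -3) = -3
F: max(-2, -3, -4) = -2

-2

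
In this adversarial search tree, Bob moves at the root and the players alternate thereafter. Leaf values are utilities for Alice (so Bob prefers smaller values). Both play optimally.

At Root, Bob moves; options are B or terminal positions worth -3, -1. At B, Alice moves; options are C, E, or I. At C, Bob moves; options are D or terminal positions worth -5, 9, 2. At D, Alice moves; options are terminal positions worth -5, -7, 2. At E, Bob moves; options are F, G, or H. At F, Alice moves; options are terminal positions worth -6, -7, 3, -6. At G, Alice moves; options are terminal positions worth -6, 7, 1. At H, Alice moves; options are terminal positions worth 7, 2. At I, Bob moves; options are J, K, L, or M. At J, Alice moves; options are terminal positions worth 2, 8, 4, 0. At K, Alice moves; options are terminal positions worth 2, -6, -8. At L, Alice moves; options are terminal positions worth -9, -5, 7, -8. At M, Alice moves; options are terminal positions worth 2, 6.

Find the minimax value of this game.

D (Alice): max(-5, -7, 2) = 2
C (Bob): min(2, -5, 9, 2) = -5
F (Alice): max(-6, -7, 3, -6) = 3
G (Alice): max(-6, 7, 1) = 7
H (Alice): max(7, 2) = 7
E (Bob): min(3, 7, 7) = 3
J (Alice): max(2, 8, 4, 0) = 8
K (Alice): max(2, -6, -8) = 2
L (Alice): max(-9, -5, 7, -8) = 7
M (Alice): max(2, 6) = 6
I (Bob): min(8, 2, 7, 6) = 2
B (Alice): max(-5, 3, 2) = 3
Root (Bob): min(3, -3, -1) = -3

-3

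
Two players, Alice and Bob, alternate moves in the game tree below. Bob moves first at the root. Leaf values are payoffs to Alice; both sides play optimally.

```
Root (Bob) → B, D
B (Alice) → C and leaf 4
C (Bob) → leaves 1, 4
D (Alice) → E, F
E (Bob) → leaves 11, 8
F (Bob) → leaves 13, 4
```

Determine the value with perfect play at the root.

C (Bob): min(1, 4) = 1
B (Alice): max(1, 4) = 4
E (Bob): min(11, 8) = 8
F (Bob): min(13, 4) = 4
D (Alice): max(8, 4) = 8
Root (Bob): min(4, 8) = 4

4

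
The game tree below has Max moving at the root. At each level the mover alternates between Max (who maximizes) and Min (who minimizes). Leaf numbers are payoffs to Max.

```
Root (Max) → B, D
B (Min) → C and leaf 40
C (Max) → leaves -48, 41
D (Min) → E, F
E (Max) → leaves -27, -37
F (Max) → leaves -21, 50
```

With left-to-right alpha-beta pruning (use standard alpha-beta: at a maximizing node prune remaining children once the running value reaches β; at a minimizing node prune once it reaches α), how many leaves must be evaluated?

5

C [α=-∞,β=+∞]: v=41
B [α=-∞,β=+∞]: v=40
E [α=40,β=+∞]: v=-27
D [α=40,β=+∞]: v=-27 after child 1 ≤ α → α-cutoff, skip 1
Root [α=-∞,β=+∞]: v=40
Leaves evaluated: 5 of 7.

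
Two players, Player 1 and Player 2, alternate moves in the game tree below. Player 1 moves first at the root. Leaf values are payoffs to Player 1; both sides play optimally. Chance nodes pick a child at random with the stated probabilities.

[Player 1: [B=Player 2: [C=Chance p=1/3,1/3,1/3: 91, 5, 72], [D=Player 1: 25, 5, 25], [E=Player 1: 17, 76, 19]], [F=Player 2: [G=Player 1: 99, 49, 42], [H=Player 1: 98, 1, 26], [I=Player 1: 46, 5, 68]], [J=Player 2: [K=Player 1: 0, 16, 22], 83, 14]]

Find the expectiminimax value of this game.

68

C (Chance): 1/3·91 + 1/3·5 + 1/3·72 = 56
D (Player 1): max(25, 5, 25) = 25
E (Player 1): max(17, 76, 19) = 76
B (Player 2): min(56, 25, 76) = 25
G (Player 1): max(99, 49, 42) = 99
H (Player 1): max(98, 1, 26) = 98
I (Player 1): max(46, 5, 68) = 68
F (Player 2): min(99, 98, 68) = 68
K (Player 1): max(0, 16, 22) = 22
J (Player 2): min(22, 83, 14) = 14
Root (Player 1): max(25, 68, 14) = 68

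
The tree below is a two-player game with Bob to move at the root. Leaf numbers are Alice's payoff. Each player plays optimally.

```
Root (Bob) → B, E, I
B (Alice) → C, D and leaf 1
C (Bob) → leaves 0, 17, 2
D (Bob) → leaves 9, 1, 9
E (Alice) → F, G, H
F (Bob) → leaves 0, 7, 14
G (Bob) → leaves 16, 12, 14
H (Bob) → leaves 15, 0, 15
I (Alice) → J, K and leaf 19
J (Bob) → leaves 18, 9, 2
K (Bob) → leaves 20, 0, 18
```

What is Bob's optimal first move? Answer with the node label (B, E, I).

C (Bob): min(0, 17, 2) = 0
D (Bob): min(9, 1, 9) = 1
B (Alice): max(0, 1, 1) = 1
F (Bob): min(0, 7, 14) = 0
G (Bob): min(16, 12, 14) = 12
H (Bob): min(15, 0, 15) = 0
E (Alice): max(0, 12, 0) = 12
J (Bob): min(18, 9, 2) = 2
K (Bob): min(20, 0, 18) = 0
I (Alice): max(2, 0, 19) = 19
Root (Bob): min(1, 12, 19) = 1
Bob picks the child with the lowest value: B (value 1).

B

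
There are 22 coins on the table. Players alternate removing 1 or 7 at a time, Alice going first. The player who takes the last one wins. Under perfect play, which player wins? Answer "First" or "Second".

Positions where the player to move wins (W) vs loses (L):
i:   0  1  2  3  4  5  6  7  8  9 10 11 12 13 14 15 16 17 18 19 20 21 22
     L  W  L  W  L  W  L  W  L  W  L  W  L  W  L  W  L  W  L  W  L  W  L
Position 22 is L, so the second player wins.

Second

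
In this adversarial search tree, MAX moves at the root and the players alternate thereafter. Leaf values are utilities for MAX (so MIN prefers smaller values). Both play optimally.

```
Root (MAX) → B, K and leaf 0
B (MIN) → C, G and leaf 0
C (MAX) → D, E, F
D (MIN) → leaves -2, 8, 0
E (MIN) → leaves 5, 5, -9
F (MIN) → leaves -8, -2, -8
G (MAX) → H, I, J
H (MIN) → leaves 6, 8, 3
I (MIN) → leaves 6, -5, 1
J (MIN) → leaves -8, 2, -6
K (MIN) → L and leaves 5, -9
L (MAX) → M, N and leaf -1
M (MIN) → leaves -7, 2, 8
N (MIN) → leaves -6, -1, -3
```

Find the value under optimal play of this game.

0

D (MIN): min(-2, 8, 0) = -2
E (MIN): min(5, 5, -9) = -9
F (MIN): min(-8, -2, -8) = -8
C (MAX): max(-2, -9, -8) = -2
H (MIN): min(6, 8, 3) = 3
I (MIN): min(6, -5, 1) = -5
J (MIN): min(-8, 2, -6) = -8
G (MAX): max(3, -5, -8) = 3
B (MIN): min(-2, 3, 0) = -2
M (MIN): min(-7, 2, 8) = -7
N (MIN): min(-6, -1, -3) = -6
L (MAX): max(-7, -6, -1) = -1
K (MIN): min(-1, 5, -9) = -9
Root (MAX): max(-2, -9, 0) = 0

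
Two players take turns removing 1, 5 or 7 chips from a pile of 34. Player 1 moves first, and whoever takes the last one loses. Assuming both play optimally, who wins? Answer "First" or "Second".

Positions where the player to move wins (W) vs loses (L):
i:   0  1  2  3  4  5  6  7  8  9 10 11 12 13 14 15 16 17 18 19 20 21 22 23 24 25 26 27 28 29 30 31 32 33 34
     W  L  W  L  W  L  W  L  W  L  W  L  W  L  W  L  W  L  W  L  W  L  W  L  W  L  W  L  W  L  W  L  W  L  W
Position 34 is W, so the first player wins.

First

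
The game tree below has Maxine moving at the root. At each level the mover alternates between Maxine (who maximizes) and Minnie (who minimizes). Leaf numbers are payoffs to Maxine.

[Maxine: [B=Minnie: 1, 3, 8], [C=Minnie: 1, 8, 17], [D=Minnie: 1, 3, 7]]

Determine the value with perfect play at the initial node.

B (Minnie): min(1, 3, 8) = 1
C (Minnie): min(1, 8, 17) = 1
D (Minnie): min(1, 3, 7) = 1
Root (Maxine): max(1, 1, 1) = 1

1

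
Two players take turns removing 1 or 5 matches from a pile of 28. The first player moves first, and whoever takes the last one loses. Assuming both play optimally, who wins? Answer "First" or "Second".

First

Positions where the player to move wins (W) vs loses (L):
i:   0  1  2  3  4  5  6  7  8  9 10 11 12 13 14 15 16 17 18 19 20 21 22 23 24 25 26 27 28
     W  L  W  L  W  L  W  L  W  L  W  L  W  L  W  L  W  L  W  L  W  L  W  L  W  L  W  L  W
Position 28 is W, so the first player wins.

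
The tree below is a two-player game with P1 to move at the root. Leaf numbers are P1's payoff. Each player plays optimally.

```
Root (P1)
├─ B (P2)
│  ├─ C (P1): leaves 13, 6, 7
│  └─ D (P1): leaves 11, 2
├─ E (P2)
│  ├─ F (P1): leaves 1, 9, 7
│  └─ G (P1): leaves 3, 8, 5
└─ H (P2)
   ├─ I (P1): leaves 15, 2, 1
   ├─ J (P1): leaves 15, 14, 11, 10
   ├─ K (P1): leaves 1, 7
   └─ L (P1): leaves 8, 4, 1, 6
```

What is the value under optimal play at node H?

7

I: max(15, 2, 1) = 15
J: max(15, 14, 11, 10) = 15
K: max(1, 7) = 7
L: max(8, 4, 1, 6) = 8
H: min(15, 15, 7, 8) = 7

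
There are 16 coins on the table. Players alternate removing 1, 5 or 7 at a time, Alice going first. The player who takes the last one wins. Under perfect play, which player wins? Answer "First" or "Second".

W/L table (W = player to move can force a win):
i:   0  1  2  3  4  5  6  7  8  9 10 11 12 13 14 15 16
     L  W  L  W  L  W  L  W  L  W  L  W  L  W  L  W  L
Position 16 is L, so the second player wins.

Second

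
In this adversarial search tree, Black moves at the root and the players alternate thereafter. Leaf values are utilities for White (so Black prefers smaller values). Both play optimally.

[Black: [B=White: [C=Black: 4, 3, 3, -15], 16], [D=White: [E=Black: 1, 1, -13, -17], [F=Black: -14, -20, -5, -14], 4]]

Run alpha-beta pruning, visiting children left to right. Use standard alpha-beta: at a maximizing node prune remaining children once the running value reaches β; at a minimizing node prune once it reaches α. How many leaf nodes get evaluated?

12

C [α=-∞,β=+∞]: v=-15
B [α=-∞,β=+∞]: v=16
E [α=-∞,β=16]: v=-17
F [α=-17,β=16]: v=-20 after child 2 ≤ α → α-cutoff, skip 2
D [α=-∞,β=16]: v=4
Root [α=-∞,β=+∞]: v=4
Leaves evaluated: 12 of 14.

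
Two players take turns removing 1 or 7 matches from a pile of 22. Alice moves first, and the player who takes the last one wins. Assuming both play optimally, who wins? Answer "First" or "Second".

Compute winning (W) and losing (L) positions by backward induction:
i:   0  1  2  3  4  5  6  7  8  9 10 11 12 13 14 15 16 17 18 19 20 21 22
     L  W  L  W  L  W  L  W  L  W  L  W  L  W  L  W  L  W  L  W  L  W  L
Position 22 is L, so the second player wins.

Second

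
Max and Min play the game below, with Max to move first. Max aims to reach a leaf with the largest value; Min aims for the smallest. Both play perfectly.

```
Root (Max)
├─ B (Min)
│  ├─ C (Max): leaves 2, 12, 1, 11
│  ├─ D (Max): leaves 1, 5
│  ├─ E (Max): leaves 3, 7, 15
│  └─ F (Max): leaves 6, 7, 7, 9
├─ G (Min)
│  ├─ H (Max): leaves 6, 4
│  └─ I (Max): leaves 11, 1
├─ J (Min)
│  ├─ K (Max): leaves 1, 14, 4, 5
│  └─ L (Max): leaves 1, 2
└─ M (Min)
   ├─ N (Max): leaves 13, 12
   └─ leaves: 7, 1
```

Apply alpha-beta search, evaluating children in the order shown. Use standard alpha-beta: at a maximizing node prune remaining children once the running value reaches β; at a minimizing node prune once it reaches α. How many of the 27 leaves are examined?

C [α=-∞,β=+∞]: v=12
D [α=-∞,β=12]: v=5
E [α=-∞,β=5]: v=7 after child 2 ≥ β → β-cutoff, skip 1
F [α=-∞,β=5]: v=6 after child 1 ≥ β → β-cutoff, skip 3
B [α=-∞,β=+∞]: v=5
H [α=5,β=+∞]: v=6
I [α=5,β=6]: v=11 after child 1 ≥ β → β-cutoff, skip 1
G [α=5,β=+∞]: v=6
K [α=6,β=+∞]: v=14
L [α=6,β=14]: v=2
J [α=6,β=+∞]: v=2
N [α=6,β=+∞]: v=13
M [α=6,β=+∞]: v=1
Root [α=-∞,β=+∞]: v=6
Leaves evaluated: 22 of 27.

22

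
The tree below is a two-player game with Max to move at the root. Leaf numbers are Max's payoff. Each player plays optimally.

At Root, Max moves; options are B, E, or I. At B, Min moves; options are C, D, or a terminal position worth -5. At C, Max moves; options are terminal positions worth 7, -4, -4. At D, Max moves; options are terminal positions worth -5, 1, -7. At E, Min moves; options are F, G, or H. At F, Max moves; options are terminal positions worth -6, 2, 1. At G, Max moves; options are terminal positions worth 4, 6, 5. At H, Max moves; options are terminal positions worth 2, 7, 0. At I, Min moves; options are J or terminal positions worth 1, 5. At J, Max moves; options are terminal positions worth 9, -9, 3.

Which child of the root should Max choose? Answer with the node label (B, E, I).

C (Max): max(7, -4, -4) = 7
D (Max): max(-5, 1, -7) = 1
B (Min): min(7, 1, -5) = -5
F (Max): max(-6, 2, 1) = 2
G (Max): max(4, 6, 5) = 6
H (Max): max(2, 7, 0) = 7
E (Min): min(2, 6, 7) = 2
J (Max): max(9, -9, 3) = 9
I (Min): min(9, 1, 5) = 1
Root (Max): max(-5, 2, 1) = 2
Max picks the child with the highest value: E (value 2).

E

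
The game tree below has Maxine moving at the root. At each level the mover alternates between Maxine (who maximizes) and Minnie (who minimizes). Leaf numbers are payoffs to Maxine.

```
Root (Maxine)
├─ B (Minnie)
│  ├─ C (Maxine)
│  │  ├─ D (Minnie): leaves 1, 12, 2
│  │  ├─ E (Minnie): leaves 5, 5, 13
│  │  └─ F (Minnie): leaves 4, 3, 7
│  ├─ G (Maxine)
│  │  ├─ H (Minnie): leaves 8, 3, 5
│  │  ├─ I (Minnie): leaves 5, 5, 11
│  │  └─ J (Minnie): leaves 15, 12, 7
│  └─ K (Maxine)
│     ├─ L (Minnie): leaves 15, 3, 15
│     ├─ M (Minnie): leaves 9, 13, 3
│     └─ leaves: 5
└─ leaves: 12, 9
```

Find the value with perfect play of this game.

12

D (Minnie): min(1, 12, 2) = 1
E (Minnie): min(5, 5, 13) = 5
F (Minnie): min(4, 3, 7) = 3
C (Maxine): max(1, 5, 3) = 5
H (Minnie): min(8, 3, 5) = 3
I (Minnie): min(5, 5, 11) = 5
J (Minnie): min(15, 12, 7) = 7
G (Maxine): max(3, 5, 7) = 7
L (Minnie): min(15, 3, 15) = 3
M (Minnie): min(9, 13, 3) = 3
K (Maxine): max(3, 3, 5) = 5
B (Minnie): min(5, 7, 5) = 5
Root (Maxine): max(5, 12, 9) = 12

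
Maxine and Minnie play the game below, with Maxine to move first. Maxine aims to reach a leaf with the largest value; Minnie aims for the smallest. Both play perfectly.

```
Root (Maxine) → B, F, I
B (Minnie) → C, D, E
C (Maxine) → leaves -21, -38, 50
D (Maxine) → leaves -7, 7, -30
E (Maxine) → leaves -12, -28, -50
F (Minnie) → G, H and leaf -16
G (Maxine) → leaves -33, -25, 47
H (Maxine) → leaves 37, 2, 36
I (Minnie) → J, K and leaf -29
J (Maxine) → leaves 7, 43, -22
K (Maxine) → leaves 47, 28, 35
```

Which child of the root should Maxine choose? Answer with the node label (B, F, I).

B

C (Maxine): max(-21, -38, 50) = 50
D (Maxine): max(-7, 7, -30) = 7
E (Maxine): max(-12, -28, -50) = -12
B (Minnie): min(50, 7, -12) = -12
G (Maxine): max(-33, -25, 47) = 47
H (Maxine): max(37, 2, 36) = 37
F (Minnie): min(47, 37, -16) = -16
J (Maxine): max(7, 43, -22) = 43
K (Maxine): max(47, 28, 35) = 47
I (Minnie): min(43, 47, -29) = -29
Root (Maxine): max(-12, -16, -29) = -12
Maxine picks the child with the highest value: B (value -12).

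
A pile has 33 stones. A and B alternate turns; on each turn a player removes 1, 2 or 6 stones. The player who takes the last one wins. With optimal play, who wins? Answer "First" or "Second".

First

W/L table (W = player to move can force a win):
i:   0  1  2  3  4  5  6  7  8  9 10 11 12 13 14 15 16 17 18 19 20 21 22 23 24 25 26 27 28 29 30 31 32 33
     L  W  W  L  W  W  W  L  W  W  L  W  W  W  L  W  W  L  W  W  W  L  W  W  L  W  W  W  L  W  W  L  W  W
Position 33 is W, so the first player wins.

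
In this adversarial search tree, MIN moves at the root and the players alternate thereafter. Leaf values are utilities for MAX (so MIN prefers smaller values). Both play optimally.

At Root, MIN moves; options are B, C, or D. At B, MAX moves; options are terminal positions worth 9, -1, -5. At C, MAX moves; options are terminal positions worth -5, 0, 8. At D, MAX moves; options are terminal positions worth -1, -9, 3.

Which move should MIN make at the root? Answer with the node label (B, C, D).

D

B (MAX): max(9, -1, -5) = 9
C (MAX): max(-5, 0, 8) = 8
D (MAX): max(-1, -9, 3) = 3
Root (MIN): min(9, 8, 3) = 3
MIN picks the child with the lowest value: D (value 3).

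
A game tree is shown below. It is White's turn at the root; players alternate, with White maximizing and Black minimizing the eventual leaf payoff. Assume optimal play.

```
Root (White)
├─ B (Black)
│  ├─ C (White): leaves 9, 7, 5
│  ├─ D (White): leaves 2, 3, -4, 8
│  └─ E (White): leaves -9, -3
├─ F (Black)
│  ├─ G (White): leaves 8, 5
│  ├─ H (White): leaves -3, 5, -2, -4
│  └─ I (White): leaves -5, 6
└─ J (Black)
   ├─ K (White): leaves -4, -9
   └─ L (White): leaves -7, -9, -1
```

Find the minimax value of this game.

5

C (White): max(9, 7, 5) = 9
D (White): max(2, 3, -4, 8) = 8
E (White): max(-9, -3) = -3
B (Black): min(9, 8, -3) = -3
G (White): max(8, 5) = 8
H (White): max(-3, 5, -2, -4) = 5
I (White): max(-5, 6) = 6
F (Black): min(8, 5, 6) = 5
K (White): max(-4, -9) = -4
L (White): max(-7, -9, -1) = -1
J (Black): min(-4, -1) = -4
Root (White): max(-3, 5, -4) = 5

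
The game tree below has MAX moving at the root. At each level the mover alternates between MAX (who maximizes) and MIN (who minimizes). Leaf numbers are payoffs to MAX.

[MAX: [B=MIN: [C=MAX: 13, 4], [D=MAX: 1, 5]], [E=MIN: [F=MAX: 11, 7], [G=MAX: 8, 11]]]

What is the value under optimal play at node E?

F: max(11, 7) = 11
G: max(8, 11) = 11
E: min(11, 11) = 11

11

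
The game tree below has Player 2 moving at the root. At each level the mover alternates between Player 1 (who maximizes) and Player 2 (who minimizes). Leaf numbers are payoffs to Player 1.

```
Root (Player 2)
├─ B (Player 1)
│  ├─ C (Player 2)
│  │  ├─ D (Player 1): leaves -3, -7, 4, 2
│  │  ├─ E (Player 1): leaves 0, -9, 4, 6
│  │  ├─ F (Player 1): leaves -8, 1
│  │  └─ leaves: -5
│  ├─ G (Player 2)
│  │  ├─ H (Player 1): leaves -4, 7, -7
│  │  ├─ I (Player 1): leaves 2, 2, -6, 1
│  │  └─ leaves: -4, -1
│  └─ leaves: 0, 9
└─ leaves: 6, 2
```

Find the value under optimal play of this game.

2

D (Player 1): max(-3, -7, 4, 2) = 4
E (Player 1): max(0, -9, 4, 6) = 6
F (Player 1): max(-8, 1) = 1
C (Player 2): min(4, 6, 1, -5) = -5
H (Player 1): max(-4, 7, -7) = 7
I (Player 1): max(2, 2, -6, 1) = 2
G (Player 2): min(7, 2, -4, -1) = -4
B (Player 1): max(-5, -4, 0, 9) = 9
Root (Player 2): min(9, 6, 2) = 2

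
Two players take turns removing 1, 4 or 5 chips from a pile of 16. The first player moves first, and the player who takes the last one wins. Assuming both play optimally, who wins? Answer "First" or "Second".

Second

W/L table (W = player to move can force a win):
i:   0  1  2  3  4  5  6  7  8  9 10 11 12 13 14 15 16
     L  W  L  W  W  W  W  W  L  W  L  W  W  W  W  W  L
Position 16 is L, so the second player wins.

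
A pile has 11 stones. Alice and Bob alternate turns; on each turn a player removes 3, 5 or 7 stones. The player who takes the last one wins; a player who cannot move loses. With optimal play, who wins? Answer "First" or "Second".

Positions where the player to move wins (W) vs loses (L):
i:   0  1  2  3  4  5  6  7  8  9 10 11
     L  L  L  W  W  W  W  W  W  W  L  L
Position 11 is L, so the second player wins.

Second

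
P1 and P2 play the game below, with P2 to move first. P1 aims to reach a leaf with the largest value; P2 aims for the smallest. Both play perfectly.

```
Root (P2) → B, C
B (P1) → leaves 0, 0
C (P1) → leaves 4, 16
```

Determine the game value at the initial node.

0

B (P1): max(0, 0) = 0
C (P1): max(4, 16) = 16
Root (P2): min(0, 16) = 0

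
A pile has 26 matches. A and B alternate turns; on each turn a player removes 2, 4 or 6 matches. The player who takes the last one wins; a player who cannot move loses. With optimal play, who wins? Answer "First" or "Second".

Compute winning (W) and losing (L) positions by backward induction:
i:   0  1  2  3  4  5  6  7  8  9 10 11 12 13 14 15 16 17 18 19 20 21 22 23 24 25 26
     L  L  W  W  W  W  W  W  L  L  W  W  W  W  W  W  L  L  W  W  W  W  W  W  L  L  W
Position 26 is W, so the first player wins.

First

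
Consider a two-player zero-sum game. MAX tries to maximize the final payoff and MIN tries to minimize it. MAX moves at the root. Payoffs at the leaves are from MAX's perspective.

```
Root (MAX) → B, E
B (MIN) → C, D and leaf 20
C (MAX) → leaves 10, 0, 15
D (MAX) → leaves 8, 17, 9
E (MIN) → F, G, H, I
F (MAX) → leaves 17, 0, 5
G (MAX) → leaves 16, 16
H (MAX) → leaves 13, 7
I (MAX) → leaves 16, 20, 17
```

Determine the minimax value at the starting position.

C (MAX): max(10, 0, 15) = 15
D (MAX): max(8, 17, 9) = 17
B (MIN): min(15, 17, 20) = 15
F (MAX): max(17, 0, 5) = 17
G (MAX): max(16, 16) = 16
H (MAX): max(13, 7) = 13
I (MAX): max(16, 20, 17) = 20
E (MIN): min(17, 16, 13, 20) = 13
Root (MAX): max(15, 13) = 15

15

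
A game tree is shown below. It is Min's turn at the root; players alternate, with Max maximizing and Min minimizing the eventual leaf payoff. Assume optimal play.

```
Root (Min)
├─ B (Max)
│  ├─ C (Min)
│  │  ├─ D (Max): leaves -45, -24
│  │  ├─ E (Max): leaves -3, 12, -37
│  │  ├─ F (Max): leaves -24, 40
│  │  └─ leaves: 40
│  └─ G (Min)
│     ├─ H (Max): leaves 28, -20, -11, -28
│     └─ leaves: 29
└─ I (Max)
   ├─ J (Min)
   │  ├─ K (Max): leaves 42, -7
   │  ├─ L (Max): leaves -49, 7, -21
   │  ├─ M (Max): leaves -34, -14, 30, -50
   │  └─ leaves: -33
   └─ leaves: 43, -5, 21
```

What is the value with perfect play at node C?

-24

D: max(-45, -24) = -24
E: max(-3, 12, -37) = 12
F: max(-24, 40) = 40
C: min(-24, 12, 40, 40) = -24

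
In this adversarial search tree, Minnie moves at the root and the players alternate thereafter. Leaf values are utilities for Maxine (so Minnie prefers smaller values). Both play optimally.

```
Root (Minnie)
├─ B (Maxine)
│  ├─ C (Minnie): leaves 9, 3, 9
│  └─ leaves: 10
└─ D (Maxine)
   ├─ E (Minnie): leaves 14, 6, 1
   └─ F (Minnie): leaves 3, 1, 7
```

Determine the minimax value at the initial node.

1

C (Minnie): min(9, 3, 9) = 3
B (Maxine): max(3, 10) = 10
E (Minnie): min(14, 6, 1) = 1
F (Minnie): min(3, 1, 7) = 1
D (Maxine): max(1, 1) = 1
Root (Minnie): min(10, 1) = 1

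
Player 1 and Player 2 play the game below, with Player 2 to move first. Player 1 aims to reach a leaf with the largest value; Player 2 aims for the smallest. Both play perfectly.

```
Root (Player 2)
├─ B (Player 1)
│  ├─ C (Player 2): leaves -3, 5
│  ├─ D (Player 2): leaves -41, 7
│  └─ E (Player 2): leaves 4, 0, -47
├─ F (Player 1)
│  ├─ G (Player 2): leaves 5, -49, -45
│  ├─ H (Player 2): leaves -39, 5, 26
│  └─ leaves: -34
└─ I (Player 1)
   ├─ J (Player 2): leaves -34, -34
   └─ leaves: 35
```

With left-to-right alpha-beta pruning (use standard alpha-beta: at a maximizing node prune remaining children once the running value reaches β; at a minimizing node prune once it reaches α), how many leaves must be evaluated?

15

C [α=-∞,β=+∞]: v=-3
D [α=-3,β=+∞]: v=-41 after child 1 ≤ α → α-cutoff, skip 1
E [α=-3,β=+∞]: v=-47
B [α=-∞,β=+∞]: v=-3
G [α=-∞,β=-3]: v=-49
H [α=-49,β=-3]: v=-39
F [α=-∞,β=-3]: v=-34
J [α=-∞,β=-34]: v=-34
I [α=-∞,β=-34]: v=-34 after child 1 ≥ β → β-cutoff, skip 1
Root [α=-∞,β=+∞]: v=-34
Leaves evaluated: 15 of 17.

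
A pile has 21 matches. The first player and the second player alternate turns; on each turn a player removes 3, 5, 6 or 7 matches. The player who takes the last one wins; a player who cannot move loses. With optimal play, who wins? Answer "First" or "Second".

i:   0  1  2  3  4  5  6  7  8  9 10 11 12 13 14 15 16 17 18 19 20 21
     L  L  L  W  W  W  W  W  W  W  L  L  L  W  W  W  W  W  W  W  L  L
Position 21 is L, so the second player wins.

Second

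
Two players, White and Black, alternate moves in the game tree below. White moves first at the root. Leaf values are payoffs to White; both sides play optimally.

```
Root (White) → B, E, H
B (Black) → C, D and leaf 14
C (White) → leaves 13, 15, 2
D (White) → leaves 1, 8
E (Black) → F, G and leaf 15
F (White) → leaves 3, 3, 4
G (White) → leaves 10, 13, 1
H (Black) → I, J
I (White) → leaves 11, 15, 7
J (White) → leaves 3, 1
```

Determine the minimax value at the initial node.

C (White): max(13, 15, 2) = 15
D (White): max(1, 8) = 8
B (Black): min(15, 8, 14) = 8
F (White): max(3, 3, 4) = 4
G (White): max(10, 13, 1) = 13
E (Black): min(4, 13, 15) = 4
I (White): max(11, 15, 7) = 15
J (White): max(3, 1) = 3
H (Black): min(15, 3) = 3
Root (White): max(8, 4, 3) = 8

8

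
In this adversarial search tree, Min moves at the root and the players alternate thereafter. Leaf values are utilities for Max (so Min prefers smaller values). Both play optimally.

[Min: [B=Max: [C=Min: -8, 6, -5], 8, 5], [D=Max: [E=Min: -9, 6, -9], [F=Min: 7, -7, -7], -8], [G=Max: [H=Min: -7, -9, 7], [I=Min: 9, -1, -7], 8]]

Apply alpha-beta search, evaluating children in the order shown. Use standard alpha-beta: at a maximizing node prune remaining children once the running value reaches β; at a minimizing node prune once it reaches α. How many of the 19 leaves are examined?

C [α=-∞,β=+∞]: v=-8
B [α=-∞,β=+∞]: v=8
E [α=-∞,β=8]: v=-9
F [α=-9,β=8]: v=-7
D [α=-∞,β=8]: v=-7
H [α=-∞,β=-7]: v=-9
I [α=-9,β=-7]: v=-7
G [α=-∞,β=-7]: v=-7 after child 2 ≥ β → β-cutoff, skip 1
Root [α=-∞,β=+∞]: v=-7
Leaves evaluated: 18 of 19.

18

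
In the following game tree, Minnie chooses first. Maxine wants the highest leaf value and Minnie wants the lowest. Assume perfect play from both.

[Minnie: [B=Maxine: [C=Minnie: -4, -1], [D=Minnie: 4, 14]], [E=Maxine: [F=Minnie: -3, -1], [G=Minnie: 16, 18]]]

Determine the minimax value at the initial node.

C (Minnie): min(-4, -1) = -4
D (Minnie): min(4, 14) = 4
B (Maxine): max(-4, 4) = 4
F (Minnie): min(-3, -1) = -3
G (Minnie): min(16, 18) = 16
E (Maxine): max(-3, 16) = 16
Root (Minnie): min(4, 16) = 4

4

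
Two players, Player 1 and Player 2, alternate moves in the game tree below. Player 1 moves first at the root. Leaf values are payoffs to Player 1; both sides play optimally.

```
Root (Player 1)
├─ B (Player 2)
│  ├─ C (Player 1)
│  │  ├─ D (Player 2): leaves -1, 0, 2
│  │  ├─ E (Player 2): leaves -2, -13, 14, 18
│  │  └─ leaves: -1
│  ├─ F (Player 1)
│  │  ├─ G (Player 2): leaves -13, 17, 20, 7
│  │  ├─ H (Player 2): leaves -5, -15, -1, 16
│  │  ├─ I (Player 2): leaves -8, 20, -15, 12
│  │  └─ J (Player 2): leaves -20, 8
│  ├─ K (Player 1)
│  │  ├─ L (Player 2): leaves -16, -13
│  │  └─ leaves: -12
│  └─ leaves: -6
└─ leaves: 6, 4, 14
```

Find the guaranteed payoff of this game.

14

D (Player 2): min(-1, 0, 2) = -1
E (Player 2): min(-2, -13, 14, 18) = -13
C (Player 1): max(-1, -13, -1) = -1
G (Player 2): min(-13, 17, 20, 7) = -13
H (Player 2): min(-5, -15, -1, 16) = -15
I (Player 2): min(-8, 20, -15, 12) = -15
J (Player 2): min(-20, 8) = -20
F (Player 1): max(-13, -15, -15, -20) = -13
L (Player 2): min(-16, -13) = -16
K (Player 1): max(-16, -12) = -12
B (Player 2): min(-1, -13, -12, -6) = -13
Root (Player 1): max(-13, 6, 4, 14) = 14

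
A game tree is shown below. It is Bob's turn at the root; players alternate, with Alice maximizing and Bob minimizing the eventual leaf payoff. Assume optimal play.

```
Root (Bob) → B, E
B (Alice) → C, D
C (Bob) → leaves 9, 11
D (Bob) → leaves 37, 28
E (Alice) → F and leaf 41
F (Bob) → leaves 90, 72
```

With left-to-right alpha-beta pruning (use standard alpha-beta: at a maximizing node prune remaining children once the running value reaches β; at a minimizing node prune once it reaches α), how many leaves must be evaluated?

C [α=-∞,β=+∞]: v=9
D [α=9,β=+∞]: v=28
B [α=-∞,β=+∞]: v=28
F [α=-∞,β=28]: v=72
E [α=-∞,β=28]: v=72 after child 1 ≥ β → β-cutoff, skip 1
Root [α=-∞,β=+∞]: v=28
Leaves evaluated: 6 of 7.

6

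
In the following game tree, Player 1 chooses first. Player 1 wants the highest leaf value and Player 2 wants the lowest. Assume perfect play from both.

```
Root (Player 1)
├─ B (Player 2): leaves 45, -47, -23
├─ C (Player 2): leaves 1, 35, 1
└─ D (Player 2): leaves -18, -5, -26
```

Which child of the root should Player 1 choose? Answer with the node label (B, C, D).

B (Player 2): min(45, -47, -23) = -47
C (Player 2): min(1, 35, 1) = 1
D (Player 2): min(-18, -5, -26) = -26
Root (Player 1): max(-47, 1, -26) = 1
Player 1 picks the child with the highest value: C (value 1).

C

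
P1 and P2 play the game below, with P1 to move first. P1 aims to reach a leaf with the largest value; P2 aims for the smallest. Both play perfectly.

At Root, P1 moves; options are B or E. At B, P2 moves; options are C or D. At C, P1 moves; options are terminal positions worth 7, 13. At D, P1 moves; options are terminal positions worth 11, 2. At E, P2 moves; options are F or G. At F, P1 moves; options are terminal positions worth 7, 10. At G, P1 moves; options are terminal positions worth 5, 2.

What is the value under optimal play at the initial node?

11

C (P1): max(7, 13) = 13
D (P1): max(11, 2) = 11
B (P2): min(13, 11) = 11
F (P1): max(7, 10) = 10
G (P1): max(5, 2) = 5
E (P2): min(10, 5) = 5
Root (P1): max(11, 5) = 11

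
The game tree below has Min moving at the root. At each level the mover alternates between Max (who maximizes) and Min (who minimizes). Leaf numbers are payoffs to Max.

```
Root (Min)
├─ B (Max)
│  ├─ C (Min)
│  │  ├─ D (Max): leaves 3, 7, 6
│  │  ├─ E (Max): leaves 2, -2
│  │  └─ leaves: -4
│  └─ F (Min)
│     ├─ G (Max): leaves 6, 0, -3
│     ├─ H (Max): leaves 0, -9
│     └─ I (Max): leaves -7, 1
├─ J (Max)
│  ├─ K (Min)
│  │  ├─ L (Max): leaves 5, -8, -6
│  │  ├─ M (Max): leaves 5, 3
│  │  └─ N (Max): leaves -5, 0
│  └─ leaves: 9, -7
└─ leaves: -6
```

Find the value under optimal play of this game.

D (Max): max(3, 7, 6) = 7
E (Max): max(2, -2) = 2
C (Min): min(7, 2, -4) = -4
G (Max): max(6, 0, -3) = 6
H (Max): max(0, -9) = 0
I (Max): max(-7, 1) = 1
F (Min): min(6, 0, 1) = 0
B (Max): max(-4, 0) = 0
L (Max): max(5, -8, -6) = 5
M (Max): max(5, 3) = 5
N (Max): max(-5, 0) = 0
K (Min): min(5, 5, 0) = 0
J (Max): max(0, 9, -7) = 9
Root (Min): min(0, 9, -6) = -6

-6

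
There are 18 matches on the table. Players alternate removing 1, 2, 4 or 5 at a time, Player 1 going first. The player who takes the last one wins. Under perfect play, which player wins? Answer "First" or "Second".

Second

W/L table (W = player to move can force a win):
i:   0  1  2  3  4  5  6  7  8  9 10 11 12 13 14 15 16 17 18
     L  W  W  L  W  W  L  W  W  L  W  W  L  W  W  L  W  W  L
Position 18 is L, so the second player wins.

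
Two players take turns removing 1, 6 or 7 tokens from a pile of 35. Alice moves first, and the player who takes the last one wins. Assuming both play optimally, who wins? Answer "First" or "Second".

Mark each pile size as W (mover wins) or L (mover loses):
i:   0  1  2  3  4  5  6  7  8  9 10 11 12 13 14 15 16 17 18 19 20 21 22 23 24 25 26 27 28 29 30 31 32 33 34 35
     L  W  L  W  L  W  W  W  W  W  W  W  L  W  L  W  L  W  W  W  W  W  W  W  L  W  L  W  L  W  W  W  W  W  W  W
Position 35 is W, so the first player wins.

First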